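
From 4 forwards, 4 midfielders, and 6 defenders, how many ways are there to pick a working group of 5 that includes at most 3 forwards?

Split by how many forwards are chosen (0 through 3).
Sum: C(4,0)·C(10,5) + C(4,1)·C(10,4) + C(4,2)·C(10,3) + C(4,3)·C(10,2) = 252 + 840 + 720 + 180 = 1992.

1992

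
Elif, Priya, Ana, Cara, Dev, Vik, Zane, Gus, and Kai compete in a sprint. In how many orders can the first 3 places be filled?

There are 9 choices for 1st place, 8 for 2nd, and 7 for 3rd.
That gives 9 × 8 × 7 = 504.

504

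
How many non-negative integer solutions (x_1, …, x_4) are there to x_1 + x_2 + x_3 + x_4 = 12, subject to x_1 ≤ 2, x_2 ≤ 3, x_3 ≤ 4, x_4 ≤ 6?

Without the upper bounds there are C(15,3) = 455 ways to split 12 among 4 variables.
Subtract solutions that violate a single cap (substitute x_i' = x_i − (cap_i+1)): x_1 ≥ 3 gives C(12,3) = 220; x_2 ≥ 4 gives C(11,3) = 165; x_3 ≥ 5 gives C(10,3) = 120; x_4 ≥ 7 gives C(8,3) = 56. Together 561.
Add back pairs where two caps are both exceeded: 56 + 35 + 10 + 20 + 4 + 1 = 126.
Subtract triples: 1 + 0 + 0 + 0 = 1.
By inclusion–exclusion the count is 455 − 561 + 126 − 1 = 19.

19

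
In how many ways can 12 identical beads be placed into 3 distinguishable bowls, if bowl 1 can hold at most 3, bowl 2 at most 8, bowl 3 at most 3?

6

Without the upper bounds there are C(14,2) = 91 ways to split 12 among 3 bowls.
Subtract solutions that violate a single cap (substitute x_i' = x_i − (cap_i+1)): x_1 ≥ 4 gives C(10,2) = 45; x_2 ≥ 9 gives C(5,2) = 10; x_3 ≥ 4 gives C(10,2) = 45. Together 100.
Add back pairs where two caps are both exceeded: 0 + 15 + 0 = 15.
By inclusion–exclusion the count is 91 − 100 + 15 = 6.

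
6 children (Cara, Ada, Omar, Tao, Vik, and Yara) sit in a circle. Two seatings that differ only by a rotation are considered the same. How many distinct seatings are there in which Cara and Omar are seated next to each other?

48

Glue Cara and Omar into a block (2 internal orders). Seating 5 units around a circle gives (4)! arrangements.
So 2 × (4)! = 2 × 24 = 48.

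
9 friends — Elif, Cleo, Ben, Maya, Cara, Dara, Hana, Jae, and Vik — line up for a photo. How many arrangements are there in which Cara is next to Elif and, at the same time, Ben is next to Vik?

Treat {Cara,Elif} as one block (2 orders) and {Ben,Vik} as another (2 orders).
That leaves 7 units to arrange: 2 × 2 × 7! = 4 × 5040 = 20160.

20160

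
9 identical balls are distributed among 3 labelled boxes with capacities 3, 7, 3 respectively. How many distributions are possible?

13

By stars and bars, unrestricted non-negative solutions to x_1+…+x_3 = 9 number C(9+2,2) = 55.
Subtract solutions that violate a single cap (substitute x_i' = x_i − (cap_i+1)): x_1 ≥ 4 gives C(7,2) = 21; x_2 ≥ 8 gives C(3,2) = 3; x_3 ≥ 4 gives C(7,2) = 21. Together 45.
Add back pairs where two caps are both exceeded: 0 + 3 + 0 = 3.
By inclusion–exclusion the count is 55 − 45 + 3 = 13.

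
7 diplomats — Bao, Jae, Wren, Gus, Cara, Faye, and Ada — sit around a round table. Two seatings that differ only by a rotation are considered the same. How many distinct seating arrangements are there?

Fix one person's seat to break rotational symmetry; the remaining 6 people can be arranged in (6)! = 720 ways.

720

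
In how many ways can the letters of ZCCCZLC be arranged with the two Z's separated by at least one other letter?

There are 7!/(4!·2!) = 105 arrangements of ZCCCZLC in total.
Arrangements with the Z's together: treat ZZ as one letter, giving (6)!/(4!) = 30.
Subtracting, 105 − 30 = 75 arrangements keep the Z's apart.

75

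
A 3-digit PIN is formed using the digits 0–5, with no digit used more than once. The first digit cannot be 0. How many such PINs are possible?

The first digit has 6−1 = 5 choices (anything except 0).
The remaining 2 digits are filled from the other 5 symbols without repetition: 5 × 4 = 20.
Total: 5 × 20 = 100.

100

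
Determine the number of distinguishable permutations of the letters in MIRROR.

120

The 6 letters of MIRROR have repeats: R appearing 3 times.
So there are 6! / (3!) = 120 distinguishable arrangements.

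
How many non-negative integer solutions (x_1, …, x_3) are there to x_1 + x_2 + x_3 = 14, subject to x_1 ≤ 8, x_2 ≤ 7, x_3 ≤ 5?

27

Without the upper bounds there are C(16,2) = 120 ways to split 14 among 3 variables.
Subtract solutions that violate a single cap (substitute x_i' = x_i − (cap_i+1)): x_1 ≥ 9 gives C(7,2) = 21; x_2 ≥ 8 gives C(8,2) = 28; x_3 ≥ 6 gives C(10,2) = 45. Together 94.
Add back pairs where two caps are both exceeded: 0 + 0 + 1 = 1.
By inclusion–exclusion the count is 120 − 94 + 1 = 27.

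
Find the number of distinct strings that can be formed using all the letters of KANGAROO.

The 8 letters of KANGAROO have repeats: A appearing twice and O appearing twice.
Dividing 8! = 40320 by 2!·2! = 4 for the repeated letters gives 10080.

10080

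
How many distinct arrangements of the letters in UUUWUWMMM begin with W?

280

Fix W in the first position and arrange the remaining 8 letters.
Those 8 letters have M appearing 3 times and U appearing 4 times, giving (8)!/(4!·3!) = 280.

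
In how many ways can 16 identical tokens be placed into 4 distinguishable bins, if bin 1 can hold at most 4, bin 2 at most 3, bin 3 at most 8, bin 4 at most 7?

By stars and bars, unrestricted non-negative solutions to x_1+…+x_4 = 16 number C(16+3,3) = 969.
Subtract solutions that violate a single cap (substitute x_i' = x_i − (cap_i+1)): x_1 ≥ 5 gives C(14,3) = 364; x_2 ≥ 4 gives C(15,3) = 455; x_3 ≥ 9 gives C(10,3) = 120; x_4 ≥ 8 gives C(11,3) = 165. Together 1104.
Add back pairs where two caps are both exceeded: 120 + 10 + 20 + 20 + 35 + 0 = 205.
By inclusion–exclusion the count is 969 − 1104 + 205 = 70.

70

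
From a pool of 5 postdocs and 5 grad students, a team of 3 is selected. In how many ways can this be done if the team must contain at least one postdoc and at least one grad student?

100

Total 3-person selections from all 10: C(10,3) = 120.
Subtract selections that omit an entire group: no postdocs → C(5,3) = 10; no grad students → C(5,3) = 10.
Both groups omitted at once is impossible, so 120 − 20 = 100.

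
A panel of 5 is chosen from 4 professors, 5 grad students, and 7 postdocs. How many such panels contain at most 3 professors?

Split by how many professors are chosen (0 through 3).
Sum: C(4,0)·C(12,5) + C(4,1)·C(12,4) + C(4,2)·C(12,3) + C(4,3)·C(12,2) = 792 + 1980 + 1320 + 264 = 4356.

4356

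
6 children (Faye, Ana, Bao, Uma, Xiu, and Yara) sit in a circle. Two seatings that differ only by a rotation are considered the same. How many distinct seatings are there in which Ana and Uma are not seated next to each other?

All circular seatings of 6 people number (5)! = 120.
Those with Ana next to Uma: fuse the pair into one unit and seat 5 units around a circle — 2·(4)! = 48.
Subtracting, 120 − 48 = 72.

72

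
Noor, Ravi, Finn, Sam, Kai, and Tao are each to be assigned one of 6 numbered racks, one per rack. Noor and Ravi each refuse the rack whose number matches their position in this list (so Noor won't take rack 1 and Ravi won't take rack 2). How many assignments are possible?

504

Let Aᵢ (for i ∈ {1, 2}) be the placements that put person i in their forbidden rack. Any j of these fix j positions, leaving (6−j)! ways to fill the rest, and there are C(2,j) ways to pick which j.
By inclusion–exclusion, the number of valid placements is Σ_{j=0}^{2} (−1)^j C(2,j)·(6−j)!.
Computing: 720 − 240 + 24 = 504.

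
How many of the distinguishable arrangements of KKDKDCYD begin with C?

With the first slot taken by C, it remains to arrange the other 7 letters (KKDKDYD).
Those 7 letters have D appearing 3 times and K appearing 3 times, giving (7)!/(3!·3!) = 140.

140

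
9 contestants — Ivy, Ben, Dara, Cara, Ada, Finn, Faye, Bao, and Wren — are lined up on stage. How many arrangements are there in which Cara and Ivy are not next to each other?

282240

There are 9! = 362880 arrangements in all. If Cara and Ivy are adjacent, merging them into one block gives 2·(8)! = 80640 arrangements.
Complementary counting: 362880 − 80640 = 282240.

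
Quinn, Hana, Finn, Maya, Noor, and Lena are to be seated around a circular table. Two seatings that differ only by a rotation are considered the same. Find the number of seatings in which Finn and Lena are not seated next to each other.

72

All circular seatings of 6 people number (5)! = 120.
Seatings with Finn beside Lena: treat them as a block with 2 internal orders, giving 2 × (4)! = 48.
Subtracting, 120 − 48 = 72.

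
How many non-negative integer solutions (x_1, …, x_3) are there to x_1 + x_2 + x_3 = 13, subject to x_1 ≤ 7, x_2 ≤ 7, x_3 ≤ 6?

35

Without the upper bounds there are C(15,2) = 105 ways to split 13 among 3 variables.
Subtract solutions that violate a single cap (substitute x_i' = x_i − (cap_i+1)): x_1 ≥ 8 gives C(7,2) = 21; x_2 ≥ 8 gives C(7,2) = 21; x_3 ≥ 7 gives C(8,2) = 28. Together 70.
No two caps can be exceeded simultaneously, so the pair terms are all 0.
By inclusion–exclusion the count is 105 − 70 + 0 = 35.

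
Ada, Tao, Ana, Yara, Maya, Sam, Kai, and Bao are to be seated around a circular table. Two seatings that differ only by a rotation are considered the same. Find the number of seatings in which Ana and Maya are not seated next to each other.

Without the restriction there are (7)! = 5040 seatings.
Those with Ana next to Maya: fuse the pair into one unit and seat 7 units around a circle — 2·(6)! = 1440.
Subtracting, 5040 − 1440 = 3600.

3600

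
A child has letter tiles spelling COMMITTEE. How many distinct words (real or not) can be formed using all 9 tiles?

45360

The 9 letters of COMMITTEE have repeats: E appearing twice, M appearing twice, and T appearing twice.
So there are 9! / (2!·2!·2!) = 45360 distinguishable arrangements.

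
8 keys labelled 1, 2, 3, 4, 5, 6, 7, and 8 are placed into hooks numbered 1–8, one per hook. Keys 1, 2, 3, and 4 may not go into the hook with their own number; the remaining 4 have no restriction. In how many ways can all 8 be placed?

24024

Let Aᵢ (for 1 ≤ i ≤ 4) be the placements that put key i in its forbidden hook. Any j of these fix j positions, leaving (8−j)! ways to fill the rest, and there are C(4,j) ways to pick which j.
By inclusion–exclusion, the number of valid placements is Σ_{j=0}^{4} (−1)^j C(4,j)·(8−j)!.
Computing: 40320 − 20160 + 4320 − 480 + 24 = 24024.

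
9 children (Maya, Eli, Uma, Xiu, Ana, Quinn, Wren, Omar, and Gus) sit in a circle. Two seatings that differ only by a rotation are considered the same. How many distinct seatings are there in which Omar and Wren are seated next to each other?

10080

Glue Omar and Wren into a block (2 internal orders). Seating 8 units around a circle gives (7)! arrangements.
So 2 × (7)! = 2 × 5040 = 10080.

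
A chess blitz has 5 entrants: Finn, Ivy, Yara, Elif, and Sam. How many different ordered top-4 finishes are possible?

This is an ordered selection of 4 from 5: P(5,4).
That gives 5 × 4 × 3 × 2 = 120.

120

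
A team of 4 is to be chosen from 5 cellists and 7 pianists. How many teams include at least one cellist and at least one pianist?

455

Unrestricted: C(12,4) = 495 ways to pick any 4 of the 12.
Selections missing a whole group: no cellists → C(7,4) = 35; no pianists → C(5,4) = 5.
Both groups omitted at once is impossible, so 495 − 40 = 455.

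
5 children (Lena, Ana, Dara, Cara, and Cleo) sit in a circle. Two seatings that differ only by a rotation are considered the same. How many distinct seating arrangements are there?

Seat Lena anywhere (absorbing the rotational symmetry), then permute the other 4: (4)! = 24.

24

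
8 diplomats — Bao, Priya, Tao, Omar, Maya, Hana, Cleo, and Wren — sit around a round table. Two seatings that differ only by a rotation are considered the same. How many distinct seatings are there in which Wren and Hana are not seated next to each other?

All circular seatings of 8 people number (7)! = 5040.
Those with Wren next to Hana: fuse the pair into one unit and seat 7 units around a circle — 2·(6)! = 1440.
Subtracting, 5040 − 1440 = 3600.

3600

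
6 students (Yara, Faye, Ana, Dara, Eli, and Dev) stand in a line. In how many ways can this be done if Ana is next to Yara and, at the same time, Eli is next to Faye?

96

Treat {Ana,Yara} as one block (2 orders) and {Eli,Faye} as another (2 orders).
That leaves 4 units to arrange: 2 × 2 × 4! = 4 × 24 = 96.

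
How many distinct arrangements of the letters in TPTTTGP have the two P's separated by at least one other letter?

Total arrangements of TPTTTGP: 7!/(4!·2!) = 105.
If the two P's are adjacent, glue them into one block, leaving 6 items to arrange: (6)!/(4!) = 30 ways.
Subtracting, 105 − 30 = 75 arrangements keep the P's apart.

75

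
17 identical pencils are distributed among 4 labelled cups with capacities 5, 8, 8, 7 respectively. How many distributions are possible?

Ignoring the caps, the number of non-negative solutions to x_1+…+x_4 = 17 is C(20,3) = 1140.
Subtract solutions that violate a single cap (substitute x_i' = x_i − (cap_i+1)): x_1 ≥ 6 gives C(14,3) = 364; x_2 ≥ 9 gives C(11,3) = 165; x_3 ≥ 9 gives C(11,3) = 165; x_4 ≥ 8 gives C(12,3) = 220. Together 914.
Add back pairs where two caps are both exceeded: 10 + 10 + 20 + 0 + 1 + 1 = 42.
By inclusion–exclusion the count is 1140 − 914 + 42 = 268.

268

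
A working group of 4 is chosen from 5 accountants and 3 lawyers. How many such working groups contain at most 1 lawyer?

35

Split by how many lawyers are chosen (0 through 1).
Sum: C(3,0)·C(5,4) + C(3,1)·C(5,3) = 5 + 30 = 35.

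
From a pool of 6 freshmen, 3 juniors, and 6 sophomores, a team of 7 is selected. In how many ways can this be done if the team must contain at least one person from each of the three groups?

5571

With no constraint there are C(15,7) = 6435 possible selections.
Selections missing a whole group: no freshmen → C(9,7) = 36; no juniors → C(12,7) = 792; no sophomores → C(9,7) = 36.
Add back selections omitting two groups (i.e. drawn from a single group): C(6,7) + C(3,7) + C(6,7) = 0.
By inclusion–exclusion: 6435 − 864 + 0 = 5571.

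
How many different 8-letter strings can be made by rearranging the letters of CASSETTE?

5040

CASSETTE has 8 letters with E appearing twice, S appearing twice, and T appearing twice.
Dividing 8! = 40320 by 2!·2!·2! = 8 for the repeated letters gives 5040.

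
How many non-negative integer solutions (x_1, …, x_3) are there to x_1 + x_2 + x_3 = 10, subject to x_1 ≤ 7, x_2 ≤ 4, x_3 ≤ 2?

Without the upper bounds there are C(12,2) = 66 ways to split 10 among 3 variables.
Subtract solutions that violate a single cap (substitute x_i' = x_i − (cap_i+1)): x_1 ≥ 8 gives C(4,2) = 6; x_2 ≥ 5 gives C(7,2) = 21; x_3 ≥ 3 gives C(9,2) = 36. Together 63.
Add back pairs where two caps are both exceeded: 0 + 0 + 6 = 6.
By inclusion–exclusion the count is 66 − 63 + 6 = 9.

9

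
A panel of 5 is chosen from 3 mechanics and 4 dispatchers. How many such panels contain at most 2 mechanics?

Split by how many mechanics are chosen (0 through 2).
Sum: C(3,0)·C(4,5) + C(3,1)·C(4,4) + C(3,2)·C(4,3) = 0 + 3 + 12 = 15.

15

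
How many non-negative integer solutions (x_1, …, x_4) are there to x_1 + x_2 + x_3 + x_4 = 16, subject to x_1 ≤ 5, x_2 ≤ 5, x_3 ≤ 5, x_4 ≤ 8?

108

Without the upper bounds there are C(19,3) = 969 ways to split 16 among 4 variables.
Subtract solutions that violate a single cap (substitute x_i' = x_i − (cap_i+1)): x_1 ≥ 6 gives C(13,3) = 286; x_2 ≥ 6 gives C(13,3) = 286; x_3 ≥ 6 gives C(13,3) = 286; x_4 ≥ 9 gives C(10,3) = 120. Together 978.
Add back pairs where two caps are both exceeded: 35 + 35 + 4 + 35 + 4 + 4 = 117.
By inclusion–exclusion the count is 969 − 978 + 117 = 108.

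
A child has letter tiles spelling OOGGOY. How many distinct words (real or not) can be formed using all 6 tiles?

60

OOGGOY has 6 letters with G appearing twice and O appearing 3 times.
Dividing 6! = 720 by 3!·2! = 12 for the repeated letters gives 60.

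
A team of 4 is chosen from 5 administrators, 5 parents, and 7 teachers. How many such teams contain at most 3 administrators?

Split by how many administrators are chosen (0 through 3).
Sum: C(5,0)·C(12,4) + C(5,1)·C(12,3) + C(5,2)·C(12,2) + C(5,3)·C(12,1) = 495 + 1100 + 660 + 120 = 2375.

2375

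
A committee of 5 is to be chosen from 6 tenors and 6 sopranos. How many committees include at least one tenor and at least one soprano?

Unrestricted: C(12,5) = 792 ways to pick any 5 of the 12.
Subtract selections that omit an entire group: no tenors → C(6,5) = 6; no sopranos → C(6,5) = 6.
Both groups omitted at once is impossible, so 792 − 12 = 780.

780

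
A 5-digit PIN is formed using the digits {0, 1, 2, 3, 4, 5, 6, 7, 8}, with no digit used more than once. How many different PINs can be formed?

15120

With no repetition, fill the 5 digits in order: 9 choices, then 8, down to 5.
9 × 8 × 7 × 6 × 5 = 15120.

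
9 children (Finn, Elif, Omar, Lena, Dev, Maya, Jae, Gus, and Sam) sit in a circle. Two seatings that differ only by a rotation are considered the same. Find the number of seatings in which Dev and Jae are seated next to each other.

10080

Treat {Dev, Jae} as one unit (2 internal orders) and seat the resulting 8 units around the table: (7)! circular arrangements.
So 2 × (7)! = 2 × 5040 = 10080.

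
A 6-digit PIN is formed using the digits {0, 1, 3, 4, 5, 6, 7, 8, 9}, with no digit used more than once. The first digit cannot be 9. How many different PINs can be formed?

53760

The first digit has 9−1 = 8 choices (anything except 9).
The remaining 5 digits are filled from the other 8 symbols without repetition: 8 × 7 × 6 × 5 × 4 = 6720.
Total: 8 × 6720 = 53760.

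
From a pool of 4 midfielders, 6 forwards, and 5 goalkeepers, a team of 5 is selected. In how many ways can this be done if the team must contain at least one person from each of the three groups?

Unrestricted: C(15,5) = 3003 ways to pick any 5 of the 15.
Selections missing a whole group: no midfielders → C(11,5) = 462; no forwards → C(9,5) = 126; no goalkeepers → C(10,5) = 252.
Add back selections omitting two groups (i.e. drawn from a single group): C(4,5) + C(6,5) + C(5,5) = 7.
By inclusion–exclusion: 3003 − 840 + 7 = 2170.

2170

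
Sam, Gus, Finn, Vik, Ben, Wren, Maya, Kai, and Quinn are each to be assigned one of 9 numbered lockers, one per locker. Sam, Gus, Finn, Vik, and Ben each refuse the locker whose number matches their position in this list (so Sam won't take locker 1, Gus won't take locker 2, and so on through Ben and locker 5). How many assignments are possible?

205056

Let Aᵢ (for 1 ≤ i ≤ 5) be the placements that put person i in their forbidden locker. Any j of these fix j positions, leaving (9−j)! ways to fill the rest, and there are C(5,j) ways to pick which j.
By inclusion–exclusion, the number of valid placements is Σ_{j=0}^{5} (−1)^j C(5,j)·(9−j)!.
Computing: 362880 − 201600 + 50400 − 7200 + 600 − 24 = 205056.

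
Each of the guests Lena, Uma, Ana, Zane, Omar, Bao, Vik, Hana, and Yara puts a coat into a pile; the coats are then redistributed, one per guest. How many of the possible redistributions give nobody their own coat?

This is the derangement count D_9: permutations of 9 items with no fixed point.
By inclusion–exclusion this is Σ_{j=0}^{9} (−1)^j C(9,j)·(9−j)!.
Computing: 362880 − 362880 + 181440 − 60480 + 15120 − 3024 + 504 − 72 + 9 − 1 = 133496.

133496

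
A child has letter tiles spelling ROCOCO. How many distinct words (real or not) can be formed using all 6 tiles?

60

The 6 letters of ROCOCO have repeats: C appearing twice and O appearing 3 times.
The number of distinct arrangements is 6!/(3!·2!) = 720/12 = 60.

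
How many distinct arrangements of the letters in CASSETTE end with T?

With the last slot taken by T, it remains to arrange the other 7 letters (CASSETE).
Those 7 letters have E appearing twice and S appearing twice, giving (7)!/(2!·2!) = 1260.

1260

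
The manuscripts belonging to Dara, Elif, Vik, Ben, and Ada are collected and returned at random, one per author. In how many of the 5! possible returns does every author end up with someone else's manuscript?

This is the derangement count D_5: permutations of 5 items with no fixed point.
By inclusion–exclusion this is Σ_{j=0}^{5} (−1)^j C(5,j)·(5−j)!.
Computing: 120 − 120 + 60 − 20 + 5 − 1 = 44.

44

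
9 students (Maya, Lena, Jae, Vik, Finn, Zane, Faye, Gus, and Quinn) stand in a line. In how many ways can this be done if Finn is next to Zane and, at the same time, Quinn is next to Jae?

20160

Treat {Finn,Zane} as one block (2 orders) and {Quinn,Jae} as another (2 orders).
That leaves 7 units to arrange: 2 × 2 × 7! = 4 × 5040 = 20160.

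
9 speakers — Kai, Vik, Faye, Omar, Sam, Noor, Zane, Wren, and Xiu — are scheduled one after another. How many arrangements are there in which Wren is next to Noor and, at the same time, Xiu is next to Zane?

20160

Treat {Wren,Noor} as one block (2 orders) and {Xiu,Zane} as another (2 orders).
That leaves 7 units to arrange: 2 × 2 × 7! = 4 × 5040 = 20160.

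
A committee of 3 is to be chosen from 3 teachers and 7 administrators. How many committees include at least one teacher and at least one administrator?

Unrestricted: C(10,3) = 120 ways to pick any 3 of the 10.
Subtract selections that omit an entire group: no teachers → C(7,3) = 35; no administrators → C(3,3) = 1.
Both groups omitted at once is impossible, so 120 − 36 = 84.

84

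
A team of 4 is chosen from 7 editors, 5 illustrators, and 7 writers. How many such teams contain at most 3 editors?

Split by how many editors are chosen (0 through 3).
Sum: C(7,0)·C(12,4) + C(7,1)·C(12,3) + C(7,2)·C(12,2) + C(7,3)·C(12,1) = 495 + 1540 + 1386 + 420 = 3841.

3841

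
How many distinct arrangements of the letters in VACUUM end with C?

60

With the last slot taken by C, it remains to arrange the other 5 letters (VAUUM).
Those 5 letters have U appearing twice, giving (5)!/(2!) = 60.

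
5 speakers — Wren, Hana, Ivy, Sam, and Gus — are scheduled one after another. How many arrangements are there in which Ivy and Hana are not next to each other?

72

There are 5! = 120 arrangements in all. If Ivy and Hana are adjacent, merging them into one block gives 2·(4)! = 48 arrangements.
So 120 − 48 = 72 arrangements keep them apart.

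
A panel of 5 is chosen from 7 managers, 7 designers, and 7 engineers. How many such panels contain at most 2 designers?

Split by how many designers are chosen (0 through 2).
Sum: C(7,0)·C(14,5) + C(7,1)·C(14,4) + C(7,2)·C(14,3) = 2002 + 7007 + 7644 = 16653.

16653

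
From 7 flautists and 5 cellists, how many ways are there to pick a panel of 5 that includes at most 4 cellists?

Split by how many cellists are chosen (0 through 4).
Sum: C(5,0)·C(7,5) + C(5,1)·C(7,4) + C(5,2)·C(7,3) + C(5,3)·C(7,2) + C(5,4)·C(7,1) = 21 + 175 + 350 + 210 + 35 = 791.

791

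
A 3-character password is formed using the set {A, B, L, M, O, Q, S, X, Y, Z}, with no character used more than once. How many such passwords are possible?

720

Choose and order 3 of the 10 symbols: the first character has 10 options, the next 9, then 8.
That product is 10 × 9 × 8 = 720.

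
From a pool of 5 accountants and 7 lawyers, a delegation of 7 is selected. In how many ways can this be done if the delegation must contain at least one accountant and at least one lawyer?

With no constraint there are C(12,7) = 792 possible selections.
Subtract selections that omit an entire group: no accountants → C(7,7) = 1; no lawyers → C(5,7) = 0.
Both groups omitted at once is impossible, so 792 − 1 = 791.

791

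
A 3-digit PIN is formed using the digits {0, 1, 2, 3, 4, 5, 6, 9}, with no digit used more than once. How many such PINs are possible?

336

With no repetition, fill the 3 digits in order: 8 choices, then 7, down to 6.
That product is 8 × 7 × 6 = 336.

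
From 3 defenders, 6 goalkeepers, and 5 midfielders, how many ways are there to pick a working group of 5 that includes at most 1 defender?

Split by how many defenders are chosen (0 through 1).
Sum: C(3,0)·C(11,5) + C(3,1)·C(11,4) = 462 + 990 = 1452.

1452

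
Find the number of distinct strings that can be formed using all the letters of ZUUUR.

The 5 letters of ZUUUR have repeats: U appearing 3 times.
So there are 5! / (3!) = 20 distinguishable arrangements.

20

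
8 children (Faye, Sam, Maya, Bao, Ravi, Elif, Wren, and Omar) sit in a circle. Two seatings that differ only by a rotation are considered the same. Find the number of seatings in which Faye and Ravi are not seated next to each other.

Without the restriction there are (7)! = 5040 seatings.
Seatings with Faye beside Ravi: treat them as a block with 2 internal orders, giving 2 × (6)! = 1440.
Subtracting, 5040 − 1440 = 3600.

3600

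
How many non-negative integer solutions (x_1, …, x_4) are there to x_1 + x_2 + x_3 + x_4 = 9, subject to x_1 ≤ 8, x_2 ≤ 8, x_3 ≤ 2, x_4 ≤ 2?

Without the upper bounds there are C(12,3) = 220 ways to split 9 among 4 variables.
Subtract solutions that violate a single cap (substitute x_i' = x_i − (cap_i+1)): x_1 ≥ 9 gives C(3,3) = 1; x_2 ≥ 9 gives C(3,3) = 1; x_3 ≥ 3 gives C(9,3) = 84; x_4 ≥ 3 gives C(9,3) = 84. Together 170.
Add back pairs where two caps are both exceeded: 0 + 0 + 0 + 0 + 0 + 20 = 20.
By inclusion–exclusion the count is 220 − 170 + 20 = 70.

70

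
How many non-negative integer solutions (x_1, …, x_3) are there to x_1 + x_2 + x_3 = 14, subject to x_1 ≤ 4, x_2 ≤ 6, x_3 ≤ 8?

15

By stars and bars, unrestricted non-negative solutions to x_1+…+x_3 = 14 number C(14+2,2) = 120.
Subtract solutions that violate a single cap (substitute x_i' = x_i − (cap_i+1)): x_1 ≥ 5 gives C(11,2) = 55; x_2 ≥ 7 gives C(9,2) = 36; x_3 ≥ 9 gives C(7,2) = 21. Together 112.
Add back pairs where two caps are both exceeded: 6 + 1 + 0 = 7.
By inclusion–exclusion the count is 120 − 112 + 7 = 15.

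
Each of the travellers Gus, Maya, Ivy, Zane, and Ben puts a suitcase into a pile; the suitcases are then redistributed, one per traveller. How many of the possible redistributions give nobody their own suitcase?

Count assignments avoiding every fixed point. For any j of the 5 travellers fixed to their own suitcase, the other 5−j can be arranged in (5−j)! ways.
By inclusion–exclusion this is Σ_{j=0}^{5} (−1)^j C(5,j)·(5−j)!.
Computing: 120 − 120 + 60 − 20 + 5 − 1 = 44.

44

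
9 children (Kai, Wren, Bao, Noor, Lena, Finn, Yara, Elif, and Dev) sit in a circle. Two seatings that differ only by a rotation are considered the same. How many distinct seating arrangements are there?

Seat Kai anywhere (absorbing the rotational symmetry), then permute the other 8: (8)! = 40320.

40320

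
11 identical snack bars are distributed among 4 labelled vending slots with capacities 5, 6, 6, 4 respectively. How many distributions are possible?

155

Without the upper bounds there are C(14,3) = 364 ways to split 11 among 4 vending slots.
Subtract solutions that violate a single cap (substitute x_i' = x_i − (cap_i+1)): x_1 ≥ 6 gives C(8,3) = 56; x_2 ≥ 7 gives C(7,3) = 35; x_3 ≥ 7 gives C(7,3) = 35; x_4 ≥ 5 gives C(9,3) = 84. Together 210.
Add back pairs where two caps are both exceeded: 0 + 0 + 1 + 0 + 0 + 0 = 1.
By inclusion–exclusion the count is 364 − 210 + 1 = 155.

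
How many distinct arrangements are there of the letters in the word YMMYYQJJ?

1680

The 8 letters of YMMYYQJJ have repeats: J appearing twice, M appearing twice, and Y appearing 3 times.
So there are 8! / (3!·2!·2!) = 1680 distinguishable arrangements.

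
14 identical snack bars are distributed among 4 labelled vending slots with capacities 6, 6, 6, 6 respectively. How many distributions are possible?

Ignoring the caps, the number of non-negative solutions to x_1+…+x_4 = 14 is C(17,3) = 680.
Subtract solutions that violate a single cap (substitute x_i' = x_i − (cap_i+1)): x_1 ≥ 7 gives C(10,3) = 120; x_2 ≥ 7 gives C(10,3) = 120; x_3 ≥ 7 gives C(10,3) = 120; x_4 ≥ 7 gives C(10,3) = 120. Together 480.
Add back pairs where two caps are both exceeded: 1 + 1 + 1 + 1 + 1 + 1 = 6.
By inclusion–exclusion the count is 680 − 480 + 6 = 206.

206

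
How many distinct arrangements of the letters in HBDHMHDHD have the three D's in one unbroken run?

Treat the 3 copies of D as a single block. The multiset to arrange is then {DDD, B, H, H, H, H, M}, 7 items in all.
That gives (7)!/(4!) = 210 arrangements.

210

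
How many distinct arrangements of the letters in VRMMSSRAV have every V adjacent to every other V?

5040

Treat the 2 copies of V as a single block. The multiset to arrange is then {VV, A, M, M, R, R, S, S}, 8 items in all.
That gives (8)!/(2!·2!·2!) = 5040 arrangements.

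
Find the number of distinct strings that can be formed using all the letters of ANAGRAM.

ANAGRAM has 7 letters with A appearing 3 times.
The number of distinct arrangements is 7!/(3!) = 5040/6 = 840.

840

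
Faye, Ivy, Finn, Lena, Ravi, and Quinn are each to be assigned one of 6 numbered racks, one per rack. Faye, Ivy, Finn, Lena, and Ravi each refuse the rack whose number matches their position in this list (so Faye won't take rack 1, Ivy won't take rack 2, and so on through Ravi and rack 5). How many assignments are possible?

Let Aᵢ (for 1 ≤ i ≤ 5) be the placements that put person i in their forbidden rack. Any j of these fix j positions, leaving (6−j)! ways to fill the rest, and there are C(5,j) ways to pick which j.
By inclusion–exclusion, the number of valid placements is Σ_{j=0}^{5} (−1)^j C(5,j)·(6−j)!.
Computing: 720 − 600 + 240 − 60 + 10 − 1 = 309.

309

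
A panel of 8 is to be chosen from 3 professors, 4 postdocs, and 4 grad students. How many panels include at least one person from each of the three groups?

Total 8-person selections from all 11: C(11,8) = 165.
Subtract selections that omit an entire group: no professors → C(8,8) = 1; no postdocs → C(7,8) = 0; no grad students → C(7,8) = 0.
Add back selections omitting two groups (i.e. drawn from a single group): C(3,8) + C(4,8) + C(4,8) = 0.
By inclusion–exclusion: 165 − 1 + 0 = 164.

164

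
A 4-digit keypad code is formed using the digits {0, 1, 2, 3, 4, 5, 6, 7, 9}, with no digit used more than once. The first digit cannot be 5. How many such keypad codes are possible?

The first digit has 9−1 = 8 choices (anything except 5).
The remaining 3 digits are filled from the other 8 symbols without repetition: 8 × 7 × 6 = 336.
Total: 8 × 336 = 2688.

2688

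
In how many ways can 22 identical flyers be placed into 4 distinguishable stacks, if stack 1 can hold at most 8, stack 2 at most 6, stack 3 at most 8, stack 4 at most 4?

By stars and bars, unrestricted non-negative solutions to x_1+…+x_4 = 22 number C(22+3,3) = 2300.
Subtract solutions that violate a single cap (substitute x_i' = x_i − (cap_i+1)): x_1 ≥ 9 gives C(16,3) = 560; x_2 ≥ 7 gives C(18,3) = 816; x_3 ≥ 9 gives C(16,3) = 560; x_4 ≥ 5 gives C(20,3) = 1140. Together 3076.
Add back pairs where two caps are both exceeded: 84 + 35 + 165 + 84 + 286 + 165 = 819.
Subtract triples: 0 + 4 + 0 + 4 = 8.
By inclusion–exclusion the count is 2300 − 3076 + 819 − 8 = 35.

35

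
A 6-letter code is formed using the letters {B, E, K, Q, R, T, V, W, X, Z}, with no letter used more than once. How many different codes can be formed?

This is a permutation of 6 out of 10: P(10,6) = 10!/4!.
That product is 10 × 9 × 8 × 7 × 6 × 5 = 151200.

151200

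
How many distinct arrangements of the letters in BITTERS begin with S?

Fix S in the first position and arrange the remaining 6 letters.
Those 6 letters have T appearing twice, giving (6)!/(2!) = 360.

360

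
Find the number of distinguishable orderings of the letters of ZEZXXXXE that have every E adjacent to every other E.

105

Treat the 2 copies of E as a single block. The multiset to arrange is then {EE, X, X, X, X, Z, Z}, 7 items in all.
That gives (7)!/(4!·2!) = 105 arrangements.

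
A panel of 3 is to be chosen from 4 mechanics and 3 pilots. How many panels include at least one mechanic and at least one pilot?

Unrestricted: C(7,3) = 35 ways to pick any 3 of the 7.
Subtract selections that omit an entire group: no mechanics → C(3,3) = 1; no pilots → C(4,3) = 4.
Both groups omitted at once is impossible, so 35 − 5 = 30.

30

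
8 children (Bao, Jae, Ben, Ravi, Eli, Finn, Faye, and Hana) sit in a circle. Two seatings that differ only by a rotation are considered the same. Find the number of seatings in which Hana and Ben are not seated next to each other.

All circular seatings of 8 people number (7)! = 5040.
Seatings with Hana beside Ben: treat them as a block with 2 internal orders, giving 2 × (6)! = 1440.
Subtracting, 5040 − 1440 = 3600.

3600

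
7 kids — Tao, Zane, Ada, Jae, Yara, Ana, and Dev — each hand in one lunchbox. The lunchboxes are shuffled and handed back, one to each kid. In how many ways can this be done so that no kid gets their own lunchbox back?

Count assignments avoiding every fixed point. For any j of the 7 kids fixed to their own lunchbox, the other 7−j can be arranged in (7−j)! ways.
By inclusion–exclusion this is Σ_{j=0}^{7} (−1)^j C(7,j)·(7−j)!.
Computing: 5040 − 5040 + 2520 − 840 + 210 − 42 + 7 − 1 = 1854.

1854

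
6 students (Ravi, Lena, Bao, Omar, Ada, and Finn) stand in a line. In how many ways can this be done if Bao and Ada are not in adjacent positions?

480

Of the 6! = 720 arrangements, those with Bao and Ada adjacent number 2 × 5! = 240 (treat the pair as a block with 2 internal orders).
So 720 − 240 = 480 arrangements keep them apart.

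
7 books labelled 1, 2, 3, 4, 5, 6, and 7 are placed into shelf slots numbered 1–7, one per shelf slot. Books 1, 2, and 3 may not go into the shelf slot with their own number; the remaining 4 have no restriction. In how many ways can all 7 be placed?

3216

Let Aᵢ (for i ∈ {1, 2, 3}) be the placements that put book i in its forbidden shelf slot. Any j of these fix j positions, leaving (7−j)! ways to fill the rest, and there are C(3,j) ways to pick which j.
By inclusion–exclusion, the number of valid placements is Σ_{j=0}^{3} (−1)^j C(3,j)·(7−j)!.
Computing: 5040 − 2160 + 360 − 24 = 3216.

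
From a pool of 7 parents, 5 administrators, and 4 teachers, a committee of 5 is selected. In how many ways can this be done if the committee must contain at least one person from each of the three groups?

3010

Unrestricted: C(16,5) = 4368 ways to pick any 5 of the 16.
Subtract selections that omit an entire group: no parents → C(9,5) = 126; no administrators → C(11,5) = 462; no teachers → C(12,5) = 792.
Add back selections omitting two groups (i.e. drawn from a single group): C(7,5) + C(5,5) + C(4,5) = 22.
By inclusion–exclusion: 4368 − 1380 + 22 = 3010.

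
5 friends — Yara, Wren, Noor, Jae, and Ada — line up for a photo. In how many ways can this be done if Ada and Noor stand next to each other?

48

Glue Ada and Noor into one block (2 internal orders), leaving 4 units to arrange in a row.
That gives 2 × 4! = 2 × 24 = 48.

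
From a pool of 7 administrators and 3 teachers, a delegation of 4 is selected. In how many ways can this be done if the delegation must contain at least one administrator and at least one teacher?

175

With no constraint there are C(10,4) = 210 possible selections.
Subtract selections that omit an entire group: no administrators → C(3,4) = 0; no teachers → C(7,4) = 35.
Both groups omitted at once is impossible, so 210 − 35 = 175.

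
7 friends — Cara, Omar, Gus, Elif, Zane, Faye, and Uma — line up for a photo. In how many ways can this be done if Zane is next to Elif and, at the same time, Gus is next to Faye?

480

Treat {Zane,Elif} as one block (2 orders) and {Gus,Faye} as another (2 orders).
That leaves 5 units to arrange: 2 × 2 × 5! = 4 × 120 = 480.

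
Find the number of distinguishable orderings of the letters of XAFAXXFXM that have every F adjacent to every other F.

Treat the 2 copies of F as a single block. The multiset to arrange is then {FF, A, A, M, X, X, X, X}, 8 items in all.
That gives (8)!/(4!·2!) = 840 arrangements.

840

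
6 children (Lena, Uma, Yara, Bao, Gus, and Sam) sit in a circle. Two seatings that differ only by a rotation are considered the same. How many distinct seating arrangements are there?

120

Around a circle, 6 distinct people have 6!/6 = (5)! = 120 rotationally distinct seatings.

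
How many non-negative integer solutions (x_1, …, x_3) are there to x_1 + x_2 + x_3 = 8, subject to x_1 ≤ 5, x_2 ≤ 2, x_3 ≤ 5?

Ignoring the caps, the number of non-negative solutions to x_1+…+x_3 = 8 is C(10,2) = 45.
Subtract solutions that violate a single cap (substitute x_i' = x_i − (cap_i+1)): x_1 ≥ 6 gives C(4,2) = 6; x_2 ≥ 3 gives C(7,2) = 21; x_3 ≥ 6 gives C(4,2) = 6. Together 33.
No two caps can be exceeded simultaneously, so the pair terms are all 0.
By inclusion–exclusion the count is 45 − 33 + 0 = 12.

12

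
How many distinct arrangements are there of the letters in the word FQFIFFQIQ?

The 9 letters of FQFIFFQIQ have repeats: F appearing 4 times, I appearing twice, and Q appearing 3 times.
Dividing 9! = 362880 by 4!·3!·2! = 288 for the repeated letters gives 1260.

1260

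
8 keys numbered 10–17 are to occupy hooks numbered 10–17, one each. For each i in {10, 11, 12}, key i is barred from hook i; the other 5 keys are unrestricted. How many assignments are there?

27240

Let Aᵢ (for i ∈ {10, 11, 12}) be the placements that put key i in its forbidden hook. Any j of these fix j positions, leaving (8−j)! ways to fill the rest, and there are C(3,j) ways to pick which j.
By inclusion–exclusion, the number of valid placements is Σ_{j=0}^{3} (−1)^j C(3,j)·(8−j)!.
Computing: 40320 − 15120 + 2160 − 120 = 27240.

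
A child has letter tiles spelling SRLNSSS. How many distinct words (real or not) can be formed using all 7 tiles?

210

SRLNSSS has 7 letters with S appearing 4 times.
The number of distinct arrangements is 7!/(4!) = 5040/24 = 210.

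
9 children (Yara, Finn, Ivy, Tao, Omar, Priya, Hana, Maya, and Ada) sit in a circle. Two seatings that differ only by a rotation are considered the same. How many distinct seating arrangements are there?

Fix one person's seat to break rotational symmetry; the remaining 8 people can be arranged in (8)! = 40320 ways.

40320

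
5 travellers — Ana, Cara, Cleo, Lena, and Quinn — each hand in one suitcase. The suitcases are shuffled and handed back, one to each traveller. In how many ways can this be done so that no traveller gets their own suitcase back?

Let Aᵢ be the assignments in which traveller i gets their own suitcase. We want the size of the complement of A₁∪…∪A_5.
By inclusion–exclusion this is Σ_{j=0}^{5} (−1)^j C(5,j)·(5−j)!.
Computing: 120 − 120 + 60 − 20 + 5 − 1 = 44.

44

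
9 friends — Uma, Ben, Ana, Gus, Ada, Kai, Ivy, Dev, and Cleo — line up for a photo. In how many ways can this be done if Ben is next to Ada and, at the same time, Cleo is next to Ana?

Treat {Ben,Ada} as one block (2 orders) and {Cleo,Ana} as another (2 orders).
That leaves 7 units to arrange: 2 × 2 × 7! = 4 × 5040 = 20160.

20160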